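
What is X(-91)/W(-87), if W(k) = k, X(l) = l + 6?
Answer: 85/87 ≈ 0.97701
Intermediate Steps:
X(l) = 6 + l
X(-91)/W(-87) = (6 - 91)/(-87) = -85*(-1/87) = 85/87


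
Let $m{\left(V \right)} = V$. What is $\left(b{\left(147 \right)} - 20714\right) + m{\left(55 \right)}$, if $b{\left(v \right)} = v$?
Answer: $-20512$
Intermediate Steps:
$\left(b{\left(147 \right)} - 20714\right) + m{\left(55 \right)} = \left(147 - 20714\right) + 55 = -20567 + 55 = -20512$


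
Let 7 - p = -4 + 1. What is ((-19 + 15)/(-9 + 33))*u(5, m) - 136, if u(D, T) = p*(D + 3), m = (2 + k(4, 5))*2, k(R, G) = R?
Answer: -448/3 ≈ -149.33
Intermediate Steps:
p = 10 (p = 7 - (-4 + 1) = 7 - 1*(-3) = 7 + 3 = 10)
m = 12 (m = (2 + 4)*2 = 6*2 = 12)
u(D, T) = 30 + 10*D (u(D, T) = 10*(D + 3) = 10*(3 + D) = 30 + 10*D)
((-19 + 15)/(-9 + 33))*u(5, m) - 136 = ((-19 + 15)/(-9 + 33))*(30 + 10*5) - 136 = (-4/24)*(30 + 50) - 136 = -4*1/24*80 - 136 = -⅙*80 - 136 = -40/3 - 136 = -448/3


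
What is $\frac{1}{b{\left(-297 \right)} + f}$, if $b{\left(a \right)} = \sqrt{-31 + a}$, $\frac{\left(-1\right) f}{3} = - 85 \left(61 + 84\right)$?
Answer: $\frac{36975}{1367150953} - \frac{2 i \sqrt{82}}{1367150953} \approx 2.7045 \cdot 10^{-5} - 1.3247 \cdot 10^{-8} i$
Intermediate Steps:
$f = 36975$ ($f = - 3 \left(- 85 \left(61 + 84\right)\right) = - 3 \left(\left(-85\right) 145\right) = \left(-3\right) \left(-12325\right) = 36975$)
$\frac{1}{b{\left(-297 \right)} + f} = \frac{1}{\sqrt{-31 - 297} + 36975} = \frac{1}{\sqrt{-328} + 36975} = \frac{1}{2 i \sqrt{82} + 36975} = \frac{1}{36975 + 2 i \sqrt{82}}$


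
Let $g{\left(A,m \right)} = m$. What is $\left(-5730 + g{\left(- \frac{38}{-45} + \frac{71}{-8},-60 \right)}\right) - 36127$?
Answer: $-41917$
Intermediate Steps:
$\left(-5730 + g{\left(- \frac{38}{-45} + \frac{71}{-8},-60 \right)}\right) - 36127 = \left(-5730 - 60\right) - 36127 = -5790 - 36127 = -41917$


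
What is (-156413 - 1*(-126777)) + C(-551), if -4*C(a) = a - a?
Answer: -29636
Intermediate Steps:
C(a) = 0 (C(a) = -(a - a)/4 = -¼*0 = 0)
(-156413 - 1*(-126777)) + C(-551) = (-156413 - 1*(-126777)) + 0 = (-156413 + 126777) + 0 = -29636 + 0 = -29636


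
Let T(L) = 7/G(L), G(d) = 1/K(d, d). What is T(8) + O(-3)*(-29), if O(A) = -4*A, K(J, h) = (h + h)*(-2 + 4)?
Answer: -124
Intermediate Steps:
K(J, h) = 4*h (K(J, h) = (2*h)*2 = 4*h)
G(d) = 1/(4*d)
T(L) = 28*L (T(L) = 7/((1/(4*L))) = 7*(4*L) = 28*L)
T(8) + O(-3)*(-29) = 28*8 - 4*(-3)*(-29) = 224 + 12*(-29) = 224 - 348 = -124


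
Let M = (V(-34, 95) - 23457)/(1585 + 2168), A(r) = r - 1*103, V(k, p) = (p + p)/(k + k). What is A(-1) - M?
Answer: -12472975/127602 ≈ -97.749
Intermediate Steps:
V(k, p) = p/k (V(k, p) = (2*p)/((2*k)) = (2*p)*(1/(2*k)) = p/k)
A(r) = -103 + r (A(r) = r - 103 = -103 + r)
M = -797633/127602 (M = (95/(-34) - 23457)/(1585 + 2168) = (95*(-1/34) - 23457)/3753 = (-95/34 - 23457)*(1/3753) = -797633/34*1/3753 = -797633/127602 ≈ -6.2509)
A(-1) - M = (-103 - 1) - 1*(-797633/127602) = -104 + 797633/127602 = -12472975/127602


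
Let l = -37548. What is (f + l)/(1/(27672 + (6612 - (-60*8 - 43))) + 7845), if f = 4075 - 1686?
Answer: -1223779313/273060916 ≈ -4.4817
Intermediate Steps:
f = 2389
(f + l)/(1/(27672 + (6612 - (-60*8 - 43))) + 7845) = (2389 - 37548)/(1/(27672 + (6612 - (-60*8 - 43))) + 7845) = -35159/(1/(27672 + (6612 - (-480 - 43))) + 7845) = -35159/(1/(27672 + (6612 - 1*(-523))) + 7845) = -35159/(1/(27672 + (6612 + 523)) + 7845) = -35159/(1/(27672 + 7135) + 7845) = -35159/(1/34807 + 7845) = -35159/273060916/34807 = -35159*34807/273060916 = -1223779313/273060916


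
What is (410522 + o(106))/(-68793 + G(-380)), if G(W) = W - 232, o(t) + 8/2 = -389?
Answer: -410129/69405 ≈ -5.9092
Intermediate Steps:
o(t) = -393 (o(t) = -4 - 389 = -393)
G(W) = -232 + W
(410522 + o(106))/(-68793 + G(-380)) = (410522 - 393)/(-68793 + (-232 - 380)) = 410129/(-68793 - 612) = 410129/(-69405) = 410129*(-1/69405) = -410129/69405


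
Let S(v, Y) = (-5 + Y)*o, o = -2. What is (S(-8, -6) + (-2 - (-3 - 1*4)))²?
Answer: 729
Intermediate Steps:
S(v, Y) = 10 - 2*Y (S(v, Y) = (-5 + Y)*(-2) = 10 - 2*Y)
(S(-8, -6) + (-2 - (-3 - 1*4)))² = ((10 - 2*(-6)) + (-2 - (-3 - 1*4)))² = ((10 + 12) + (-2 - (-3 - 4)))² = (22 + (-2 - 1*(-7)))² = (22 + (-2 + 7))² = (22 + 5)² = 27² = 729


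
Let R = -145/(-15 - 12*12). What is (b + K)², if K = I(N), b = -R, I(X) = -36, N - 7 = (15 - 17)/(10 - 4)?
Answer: 34445161/25281 ≈ 1362.5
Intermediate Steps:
N = 20/3 (N = 7 + (15 - 17)/(10 - 4) = 7 - 2/6 = 7 - 2*⅙ = 7 - ⅓ = 20/3 ≈ 6.6667)
R = 145/159 (R = -145/(-15 - 144) = -145/(-159) = -145*(-1/159) = 145/159 ≈ 0.91195)
b = -145/159 (b = -1*145/159 = -145/159 ≈ -0.91195)
K = -36
(b + K)² = (-145/159 - 36)² = (-5869/159)² = 34445161/25281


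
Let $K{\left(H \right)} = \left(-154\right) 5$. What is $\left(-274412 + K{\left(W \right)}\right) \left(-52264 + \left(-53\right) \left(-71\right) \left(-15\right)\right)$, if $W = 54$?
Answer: $29914760038$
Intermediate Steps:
$K{\left(H \right)} = -770$
$\left(-274412 + K{\left(W \right)}\right) \left(-52264 + \left(-53\right) \left(-71\right) \left(-15\right)\right) = \left(-274412 - 770\right) \left(-52264 + \left(-53\right) \left(-71\right) \left(-15\right)\right) = - 275182 \left(-52264 + 3763 \left(-15\right)\right) = - 275182 \left(-52264 - 56445\right) = \left(-275182\right) \left(-108709\right) = 29914760038$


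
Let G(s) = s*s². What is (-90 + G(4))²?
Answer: 676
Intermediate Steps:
G(s) = s³
(-90 + G(4))² = (-90 + 4³)² = (-90 + 64)² = (-26)² = 676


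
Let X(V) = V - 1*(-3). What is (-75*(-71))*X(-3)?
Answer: 0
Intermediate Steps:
X(V) = 3 + V (X(V) = V + 3 = 3 + V)
(-75*(-71))*X(-3) = (-75*(-71))*(3 - 3) = 5325*0 = 0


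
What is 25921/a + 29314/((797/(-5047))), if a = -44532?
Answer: -6588430218293/35492004 ≈ -1.8563e+5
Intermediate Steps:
25921/a + 29314/((797/(-5047))) = 25921/(-44532) + 29314/((797/(-5047))) = 25921*(-1/44532) + 29314/((797*(-1/5047))) = -25921/44532 + 29314/(-797/5047) = -25921/44532 + 29314*(-5047/797) = -25921/44532 - 147947758/797 = -6588430218293/35492004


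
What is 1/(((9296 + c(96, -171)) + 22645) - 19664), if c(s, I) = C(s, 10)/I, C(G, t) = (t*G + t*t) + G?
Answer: 171/2098211 ≈ 8.1498e-5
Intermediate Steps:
C(G, t) = G + t² + G*t (C(G, t) = (G*t + t²) + G = (t² + G*t) + G = G + t² + G*t)
c(s, I) = (100 + 11*s)/I (c(s, I) = (s + 10² + s*10)/I = (s + 100 + 10*s)/I = (100 + 11*s)/I)
1/(((9296 + c(96, -171)) + 22645) - 19664) = 1/(((9296 + (100 + 11*96)/(-171)) + 22645) - 19664) = 1/(((9296 - (100 + 1056)/171) + 22645) - 19664) = 1/(((9296 - 1/171*1156) + 22645) - 19664) = 1/(((9296 - 1156/171) + 22645) - 19664) = 1/((1588460/171 + 22645) - 19664) = 1/(5460755/171 - 19664) = 1/(2098211/171) = 171/2098211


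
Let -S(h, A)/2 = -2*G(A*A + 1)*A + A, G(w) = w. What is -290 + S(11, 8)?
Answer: 1774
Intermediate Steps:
S(h, A) = -2*A + 4*A*(1 + A**2) (S(h, A) = -2*(-2*(A*A + 1)*A + A) = -2*(-2*(A**2 + 1)*A + A) = -2*(-2*(1 + A**2)*A + A) = -2*(-2*A*(1 + A**2) + A) = -2*(A - 2*A*(1 + A**2)) = -2*A + 4*A*(1 + A**2))
-290 + S(11, 8) = -290 + (2*8 + 4*8**3) = -290 + (16 + 4*512) = -290 + (16 + 2048) = -290 + 2064 = 1774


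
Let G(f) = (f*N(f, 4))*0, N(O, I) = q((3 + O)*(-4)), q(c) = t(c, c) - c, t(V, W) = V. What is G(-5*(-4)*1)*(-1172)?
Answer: 0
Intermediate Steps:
q(c) = 0 (q(c) = c - c = 0)
N(O, I) = 0
G(f) = 0 (G(f) = (f*0)*0 = 0*0 = 0)
G(-5*(-4)*1)*(-1172) = 0*(-1172) = 0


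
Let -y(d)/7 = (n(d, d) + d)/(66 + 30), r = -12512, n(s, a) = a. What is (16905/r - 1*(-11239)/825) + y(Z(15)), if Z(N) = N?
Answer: 4525891/448800 ≈ 10.084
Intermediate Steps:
y(d) = -7*d/48 (y(d) = -7*(d + d)/(66 + 30) = -7*2*d/96 = -7*d/48)
(16905/r - 1*(-11239)/825) + y(Z(15)) = (16905/(-12512) - 1*(-11239)/825) - 7/48*15 = (16905*(-1/12512) + 11239*(1/825)) - 35/16 = (-735/544 + 11239/825) - 35/16 = 5507641/448800 - 35/16 = 4525891/448800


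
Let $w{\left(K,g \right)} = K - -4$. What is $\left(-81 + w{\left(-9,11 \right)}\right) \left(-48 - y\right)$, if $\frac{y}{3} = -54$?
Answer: $-9804$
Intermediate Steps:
$w{\left(K,g \right)} = 4 + K$ ($w{\left(K,g \right)} = K + 4 = 4 + K$)
$y = -162$ ($y = 3 \left(-54\right) = -162$)
$\left(-81 + w{\left(-9,11 \right)}\right) \left(-48 - y\right) = \left(-81 + \left(4 - 9\right)\right) \left(-48 - -162\right) = \left(-81 - 5\right) \left(-48 + 162\right) = \left(-86\right) 114 = -9804$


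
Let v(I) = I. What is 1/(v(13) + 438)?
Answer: 1/451 ≈ 0.0022173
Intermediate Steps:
1/(v(13) + 438) = 1/(13 + 438) = 1/451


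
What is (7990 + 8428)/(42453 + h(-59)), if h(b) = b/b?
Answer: 8209/21227 ≈ 0.38672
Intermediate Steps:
h(b) = 1
(7990 + 8428)/(42453 + h(-59)) = (7990 + 8428)/(42453 + 1) = 16418/42454 = 16418*(1/42454) = 8209/21227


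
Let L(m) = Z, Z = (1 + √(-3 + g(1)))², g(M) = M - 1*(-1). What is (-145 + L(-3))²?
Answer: 21021 - 580*I ≈ 21021.0 - 580.0*I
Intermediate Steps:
g(M) = 1 + M (g(M) = M + 1 = 1 + M)
Z = (1 + I)² (Z = (1 + √(-3 + (1 + 1)))² = (1 + √(-3 + 2))² = (1 + √(-1))² = (1 + I)² ≈ 2.0*I)
L(m) = 2*I
(-145 + L(-3))² = (-145 + 2*I)²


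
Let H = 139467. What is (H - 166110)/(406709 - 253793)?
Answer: -8881/50972 ≈ -0.17423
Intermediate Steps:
(H - 166110)/(406709 - 253793) = (139467 - 166110)/(406709 - 253793) = -26643/152916 = -26643*1/152916 = -8881/50972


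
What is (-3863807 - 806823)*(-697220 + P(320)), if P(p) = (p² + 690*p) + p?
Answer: 1745414431000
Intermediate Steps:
P(p) = p² + 691*p
(-3863807 - 806823)*(-697220 + P(320)) = (-3863807 - 806823)*(-697220 + 320*(691 + 320)) = -4670630*(-697220 + 320*1011) = -4670630*(-697220 + 323520) = -4670630*(-373700) = 1745414431000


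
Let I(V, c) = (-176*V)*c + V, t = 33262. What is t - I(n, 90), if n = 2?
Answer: 64940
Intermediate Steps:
I(V, c) = V - 176*V*c (I(V, c) = -176*V*c + V = V - 176*V*c)
t - I(n, 90) = 33262 - 2*(1 - 176*90) = 33262 - 2*(1 - 15840) = 33262 - 2*(-15839) = 33262 - 1*(-31678) = 33262 + 31678 = 64940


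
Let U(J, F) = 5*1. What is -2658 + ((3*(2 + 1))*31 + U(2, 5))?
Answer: -2374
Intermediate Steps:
U(J, F) = 5
-2658 + ((3*(2 + 1))*31 + U(2, 5)) = -2658 + ((3*(2 + 1))*31 + 5) = -2658 + ((3*3)*31 + 5) = -2658 + (9*31 + 5) = -2658 + (279 + 5) = -2658 + 284 = -2374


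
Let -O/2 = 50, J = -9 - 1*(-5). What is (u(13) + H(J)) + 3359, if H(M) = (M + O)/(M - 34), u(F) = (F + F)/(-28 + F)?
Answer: 957601/285 ≈ 3360.0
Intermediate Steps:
J = -4 (J = -9 + 5 = -4)
O = -100 (O = -2*50 = -100)
u(F) = 2*F/(-28 + F) (u(F) = (2*F)/(-28 + F) = 2*F/(-28 + F))
H(M) = (-100 + M)/(-34 + M) (H(M) = (M - 100)/(M - 34) = (-100 + M)/(-34 + M))
(u(13) + H(J)) + 3359 = (2*13/(-28 + 13) + (-100 - 4)/(-34 - 4)) + 3359 = (2*13/(-15) - 104/(-38)) + 3359 = (2*13*(-1/15) - 1/38*(-104)) + 3359 = (-26/15 + 52/19) + 3359 = 286/285 + 3359 = 957601/285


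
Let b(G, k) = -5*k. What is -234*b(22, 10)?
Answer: 11700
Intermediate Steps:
-234*b(22, 10) = -(-1170)*10 = -234*(-50) = 11700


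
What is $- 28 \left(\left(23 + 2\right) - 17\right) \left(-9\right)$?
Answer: $2016$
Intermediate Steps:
$- 28 \left(\left(23 + 2\right) - 17\right) \left(-9\right) = - 28 \left(25 - 17\right) \left(-9\right) = \left(-28\right) 8 \left(-9\right) = \left(-224\right) \left(-9\right) = 2016$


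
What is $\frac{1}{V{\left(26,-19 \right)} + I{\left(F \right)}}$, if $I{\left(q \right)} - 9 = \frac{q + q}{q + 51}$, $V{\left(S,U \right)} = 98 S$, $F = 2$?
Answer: $\frac{53}{135525} \approx 0.00039107$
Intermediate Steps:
$I{\left(q \right)} = 9 + \frac{2 q}{51 + q}$ ($I{\left(q \right)} = 9 + \frac{q + q}{q + 51} = 9 + \frac{2 q}{51 + q}$)
$\frac{1}{V{\left(26,-19 \right)} + I{\left(F \right)}} = \frac{1}{98 \cdot 26 + \frac{459 + 11 \cdot 2}{51 + 2}} = \frac{1}{2548 + \frac{459 + 22}{53}} = \frac{1}{2548 + \frac{1}{53} \cdot 481} = \frac{1}{2548 + \frac{481}{53}} = \frac{1}{\frac{135525}{53}} = \frac{53}{135525}$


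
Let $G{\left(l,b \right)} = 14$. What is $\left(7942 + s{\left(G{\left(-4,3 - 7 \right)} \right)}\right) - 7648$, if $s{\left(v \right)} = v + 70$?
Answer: $378$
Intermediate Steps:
$s{\left(v \right)} = 70 + v$
$\left(7942 + s{\left(G{\left(-4,3 - 7 \right)} \right)}\right) - 7648 = \left(7942 + \left(70 + 14\right)\right) - 7648 = \left(7942 + 84\right) - 7648 = 8026 - 7648 = 378$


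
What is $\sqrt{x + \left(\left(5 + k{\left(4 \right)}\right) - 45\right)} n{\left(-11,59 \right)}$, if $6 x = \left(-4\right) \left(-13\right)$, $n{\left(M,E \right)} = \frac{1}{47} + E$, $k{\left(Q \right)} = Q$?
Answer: $\frac{2774 i \sqrt{246}}{141} \approx 308.57 i$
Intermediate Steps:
$n{\left(M,E \right)} = \frac{1}{47} + E$
$x = \frac{26}{3}$ ($x = \frac{\left(-4\right) \left(-13\right)}{6} = \frac{1}{6} \cdot 52 = \frac{26}{3} \approx 8.6667$)
$\sqrt{x + \left(\left(5 + k{\left(4 \right)}\right) - 45\right)} n{\left(-11,59 \right)} = \sqrt{\frac{26}{3} + \left(\left(5 + 4\right) - 45\right)} \left(\frac{1}{47} + 59\right) = \sqrt{\frac{26}{3} + \left(9 - 45\right)} \frac{2774}{47} = \sqrt{\frac{26}{3} - 36} \cdot \frac{2774}{47} = \sqrt{- \frac{82}{3}} \cdot \frac{2774}{47} = \frac{i \sqrt{246}}{3} \cdot \frac{2774}{47} = \frac{2774 i \sqrt{246}}{141}$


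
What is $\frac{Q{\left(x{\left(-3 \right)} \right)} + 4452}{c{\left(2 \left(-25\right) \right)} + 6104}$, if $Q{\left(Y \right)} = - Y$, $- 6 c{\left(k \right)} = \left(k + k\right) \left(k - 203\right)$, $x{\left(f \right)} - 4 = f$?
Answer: $\frac{13353}{5662} \approx 2.3584$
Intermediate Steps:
$x{\left(f \right)} = 4 + f$
$c{\left(k \right)} = - \frac{k \left(-203 + k\right)}{3}$ ($c{\left(k \right)} = - \frac{\left(k + k\right) \left(k - 203\right)}{6} = - \frac{2 k \left(-203 + k\right)}{6} = - \frac{k \left(-203 + k\right)}{3}$)
$\frac{Q{\left(x{\left(-3 \right)} \right)} + 4452}{c{\left(2 \left(-25\right) \right)} + 6104} = \frac{- (4 - 3) + 4452}{\frac{2 \left(-25\right) \left(203 - 2 \left(-25\right)\right)}{3} + 6104} = \frac{\left(-1\right) 1 + 4452}{\frac{1}{3} \left(-50\right) \left(203 - -50\right) + 6104} = \frac{-1 + 4452}{\frac{1}{3} \left(-50\right) \left(203 + 50\right) + 6104} = \frac{4451}{\frac{1}{3} \left(-50\right) 253 + 6104} = \frac{4451}{- \frac{12650}{3} + 6104} = \frac{4451}{\frac{5662}{3}} = 4451 \cdot \frac{3}{5662} = \frac{13353}{5662}$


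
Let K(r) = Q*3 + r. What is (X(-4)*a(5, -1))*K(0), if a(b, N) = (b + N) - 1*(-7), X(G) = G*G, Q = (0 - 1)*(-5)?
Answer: 2640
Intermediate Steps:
Q = 5 (Q = -1*(-5) = 5)
X(G) = G²
K(r) = 15 + r (K(r) = 5*3 + r = 15 + r)
a(b, N) = 7 + N + b (a(b, N) = (N + b) + 7 = 7 + N + b)
(X(-4)*a(5, -1))*K(0) = ((-4)²*(7 - 1 + 5))*(15 + 0) = (16*11)*15 = 176*15 = 2640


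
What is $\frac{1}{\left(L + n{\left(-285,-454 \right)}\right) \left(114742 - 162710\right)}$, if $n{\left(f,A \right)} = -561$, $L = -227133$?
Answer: $\frac{1}{10922025792} \approx 9.1558 \cdot 10^{-11}$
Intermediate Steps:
$\frac{1}{\left(L + n{\left(-285,-454 \right)}\right) \left(114742 - 162710\right)} = \frac{1}{\left(-227133 - 561\right) \left(114742 - 162710\right)} = \frac{1}{\left(-227694\right) \left(-47968\right)} = \frac{1}{10922025792}$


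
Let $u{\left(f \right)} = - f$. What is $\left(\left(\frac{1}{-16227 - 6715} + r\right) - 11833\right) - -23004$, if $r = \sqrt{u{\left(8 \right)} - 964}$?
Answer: $\frac{256285081}{22942} + 18 i \sqrt{3} \approx 11171.0 + 31.177 i$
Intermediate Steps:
$r = 18 i \sqrt{3}$ ($r = \sqrt{\left(-1\right) 8 - 964} = \sqrt{-8 - 964} = \sqrt{-972} = 18 i \sqrt{3} \approx 31.177 i$)
$\left(\left(\frac{1}{-16227 - 6715} + r\right) - 11833\right) - -23004 = \left(\left(\frac{1}{-16227 - 6715} + 18 i \sqrt{3}\right) - 11833\right) - -23004 = \left(\left(\frac{1}{-22942} + 18 i \sqrt{3}\right) - 11833\right) + 23004 = \left(\left(- \frac{1}{22942} + 18 i \sqrt{3}\right) - 11833\right) + 23004 = \left(- \frac{271472687}{22942} + 18 i \sqrt{3}\right) + 23004 = \frac{256285081}{22942} + 18 i \sqrt{3}$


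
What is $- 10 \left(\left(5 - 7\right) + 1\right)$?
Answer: $10$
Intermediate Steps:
$- 10 \left(\left(5 - 7\right) + 1\right) = - 10 \left(-2 + 1\right) = \left(-10\right) \left(-1\right) = 10$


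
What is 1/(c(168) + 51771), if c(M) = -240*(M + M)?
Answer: -1/28869 ≈ -3.4639e-5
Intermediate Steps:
c(M) = -480*M
1/(c(168) + 51771) = 1/(-480*168 + 51771) = 1/(-80640 + 51771) = 1/(-28869) = -1/28869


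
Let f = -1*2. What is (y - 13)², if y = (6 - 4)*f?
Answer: 289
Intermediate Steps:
f = -2
y = -4 (y = (6 - 4)*(-2) = 2*(-2) = -4)
(y - 13)² = (-4 - 13)² = (-17)² = 289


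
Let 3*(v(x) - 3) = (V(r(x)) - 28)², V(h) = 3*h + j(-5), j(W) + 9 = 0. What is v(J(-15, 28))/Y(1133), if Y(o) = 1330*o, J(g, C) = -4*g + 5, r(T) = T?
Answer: 24973/4520670 ≈ 0.0055242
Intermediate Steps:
j(W) = -9 (j(W) = -9 + 0 = -9)
V(h) = -9 + 3*h (V(h) = 3*h - 9 = -9 + 3*h)
J(g, C) = 5 - 4*g
v(x) = 3 + (-37 + 3*x)²/3 (v(x) = 3 + ((-9 + 3*x) - 28)²/3 = 3 + (-37 + 3*x)²/3)
v(J(-15, 28))/Y(1133) = (3 + (-37 + 3*(5 - 4*(-15)))²/3)/((1330*1133)) = (3 + (-37 + 3*(5 + 60))²/3)/1506890 = (3 + (-37 + 3*65)²/3)*(1/1506890) = (3 + (-37 + 195)²/3)*(1/1506890) = (3 + (⅓)*158²)*(1/1506890) = (3 + (⅓)*24964)*(1/1506890) = (3 + 24964/3)*(1/1506890) = (24973/3)*(1/1506890) = 24973/4520670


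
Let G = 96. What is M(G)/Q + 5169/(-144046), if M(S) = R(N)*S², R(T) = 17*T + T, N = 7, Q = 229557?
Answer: 55360646601/11022255874 ≈ 5.0226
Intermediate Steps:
R(T) = 18*T
M(S) = 126*S² (M(S) = (18*7)*S² = 126*S²)
M(G)/Q + 5169/(-144046) = (126*96²)/229557 + 5169/(-144046) = (126*9216)*(1/229557) + 5169*(-1/144046) = 1161216*(1/229557) - 5169/144046 = 387072/76519 - 5169/144046 = 55360646601/11022255874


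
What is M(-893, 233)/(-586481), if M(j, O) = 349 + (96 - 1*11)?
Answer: -62/83783 ≈ -0.00074001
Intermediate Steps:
M(j, O) = 434 (M(j, O) = 349 + (96 - 11) = 349 + 85 = 434)
M(-893, 233)/(-586481) = 434/(-586481) = 434*(-1/586481) = -62/83783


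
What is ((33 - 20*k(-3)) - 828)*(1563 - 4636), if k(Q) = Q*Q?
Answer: 2996175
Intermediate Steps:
k(Q) = Q²
((33 - 20*k(-3)) - 828)*(1563 - 4636) = ((33 - 20*(-3)²) - 828)*(1563 - 4636) = ((33 - 20*9) - 828)*(-3073) = ((33 - 180) - 828)*(-3073) = (-147 - 828)*(-3073) = -975*(-3073) = 2996175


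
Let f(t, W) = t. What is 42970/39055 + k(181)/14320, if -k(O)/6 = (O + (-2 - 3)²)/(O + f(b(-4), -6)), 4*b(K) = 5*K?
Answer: 5412493921/4921554880 ≈ 1.0998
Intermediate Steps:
b(K) = 5*K/4 (b(K) = (5*K)/4 = 5*K/4)
k(O) = -6*(25 + O)/(-5 + O) (k(O) = -6*(O + (-2 - 3)²)/(O + (5/4)*(-4)) = -6*(O + (-5)²)/(O - 5) = -6*(O + 25)/(-5 + O) = -6*(25 + O)/(-5 + O))
42970/39055 + k(181)/14320 = 42970/39055 + (6*(-25 - 1*181)/(-5 + 181))/14320 = 42970*(1/39055) + (6*(-25 - 181)/176)*(1/14320) = 8594/7811 + (6*(1/176)*(-206))*(1/14320) = 8594/7811 - 309/44*1/14320 = 8594/7811 - 309/630080 = 5412493921/4921554880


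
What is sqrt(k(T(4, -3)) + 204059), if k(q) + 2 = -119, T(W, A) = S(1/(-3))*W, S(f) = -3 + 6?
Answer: 7*sqrt(4162) ≈ 451.59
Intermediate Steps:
S(f) = 3
T(W, A) = 3*W
k(q) = -121 (k(q) = -2 - 119 = -121)
sqrt(k(T(4, -3)) + 204059) = sqrt(-121 + 204059) = sqrt(203938) = 7*sqrt(4162)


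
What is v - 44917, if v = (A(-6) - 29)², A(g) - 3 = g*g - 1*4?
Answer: -44881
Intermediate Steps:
A(g) = -1 + g² (A(g) = 3 + (g*g - 1*4) = 3 + (g² - 4) = 3 + (-4 + g²) = -1 + g²)
v = 36 (v = ((-1 + (-6)²) - 29)² = ((-1 + 36) - 29)² = (35 - 29)² = 6² = 36)
v - 44917 = 36 - 44917 = -44881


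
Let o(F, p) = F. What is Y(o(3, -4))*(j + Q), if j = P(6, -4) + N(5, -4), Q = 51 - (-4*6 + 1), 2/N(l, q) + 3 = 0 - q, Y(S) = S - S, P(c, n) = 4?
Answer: 0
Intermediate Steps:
Y(S) = 0
N(l, q) = 2/(-3 - q) (N(l, q) = 2/(-3 + (0 - q)) = 2/(-3 - q))
Q = 74 (Q = 51 - (-24 + 1) = 51 - 1*(-23) = 51 + 23 = 74)
j = 6 (j = 4 - 2/(3 - 4) = 4 - 2/(-1) = 4 - 2*(-1) = 4 + 2 = 6)
Y(o(3, -4))*(j + Q) = 0*(6 + 74) = 0*80 = 0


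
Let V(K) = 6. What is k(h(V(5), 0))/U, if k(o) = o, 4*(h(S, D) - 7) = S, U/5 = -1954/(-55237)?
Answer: 939029/19540 ≈ 48.057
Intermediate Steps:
U = 9770/55237 (U = 5*(-1954/(-55237)) = 5*(-1954*(-1/55237)) = 5*(1954/55237) = 9770/55237 ≈ 0.17687)
h(S, D) = 7 + S/4
k(h(V(5), 0))/U = (7 + (¼)*6)/(9770/55237) = (7 + 3/2)*(55237/9770) = (17/2)*(55237/9770) = 939029/19540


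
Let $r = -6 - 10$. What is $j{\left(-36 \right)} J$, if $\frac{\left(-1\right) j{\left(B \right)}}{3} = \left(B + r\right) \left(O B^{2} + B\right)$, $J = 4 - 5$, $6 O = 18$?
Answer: $-600912$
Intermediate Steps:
$r = -16$
$O = 3$ ($O = \frac{1}{6} \cdot 18 = 3$)
$J = -1$
$j{\left(B \right)} = - 3 \left(-16 + B\right) \left(B + 3 B^{2}\right)$ ($j{\left(B \right)} = - 3 \left(B - 16\right) \left(3 B^{2} + B\right) = - 3 \left(-16 + B\right) \left(B + 3 B^{2}\right)$)
$j{\left(-36 \right)} J = 3 \left(-36\right) \left(16 - 3 \left(-36\right)^{2} + 47 \left(-36\right)\right) \left(-1\right) = 3 \left(-36\right) \left(16 - 3888 - 1692\right) \left(-1\right) = 3 \left(-36\right) \left(-5564\right) \left(-1\right) = 600912 \left(-1\right) = -600912$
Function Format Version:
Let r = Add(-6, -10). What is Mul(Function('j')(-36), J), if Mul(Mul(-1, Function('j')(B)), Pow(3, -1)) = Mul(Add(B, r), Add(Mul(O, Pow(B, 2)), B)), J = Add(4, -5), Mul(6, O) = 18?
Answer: -600912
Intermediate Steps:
r = -16
O = 3 (O = Mul(Rational(1, 6), 18) = 3)
J = -1
Function('j')(B) = Mul(-3, Add(-16, B), Add(B, Mul(3, Pow(B, 2)))) (Function('j')(B) = Mul(-3, Mul(Add(B, -16), Add(Mul(3, Pow(B, 2)), B))) = Mul(-3, Mul(Add(-16, B), Add(B, Mul(3, Pow(B, 2))))) = Mul(-3, Add(-16, B), Add(B, Mul(3, Pow(B, 2)))))
Mul(Function('j')(-36), J) = Mul(Mul(3, -36, Add(16, Mul(-3, Pow(-36, 2)), Mul(47, -36))), -1) = Mul(Mul(3, -36, Add(16, Mul(-3, 1296), -1692)), -1) = Mul(Mul(3, -36, Add(16, -3888, -1692)), -1) = Mul(Mul(3, -36, -5564), -1) = Mul(600912, -1) = -600912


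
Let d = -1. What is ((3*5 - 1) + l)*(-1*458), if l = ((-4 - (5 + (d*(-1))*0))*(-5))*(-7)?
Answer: 137858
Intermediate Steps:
l = -315 (l = ((-4 - (5 - 1*(-1)*0))*(-5))*(-7) = ((-4 - (5 + 1*0))*(-5))*(-7) = ((-4 - (5 + 0))*(-5))*(-7) = ((-4 - 1*5)*(-5))*(-7) = ((-4 - 5)*(-5))*(-7) = -9*(-5)*(-7) = 45*(-7) = -315)
((3*5 - 1) + l)*(-1*458) = ((3*5 - 1) - 315)*(-1*458) = ((15 - 1) - 315)*(-458) = (14 - 315)*(-458) = -301*(-458) = 137858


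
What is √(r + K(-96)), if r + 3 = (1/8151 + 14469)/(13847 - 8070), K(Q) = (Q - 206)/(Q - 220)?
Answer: √25478038444911712374/7439955666 ≈ 0.67844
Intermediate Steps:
K(Q) = (-206 + Q)/(-220 + Q)
r = -23328161/47088327 (r = -3 + (1/8151 + 14469)/(13847 - 8070) = -3 + (1/8151 + 14469)/5777 = -3 + (117936820/8151)*(1/5777) = -3 + 117936820/47088327 = -23328161/47088327 ≈ -0.49541)
√(r + K(-96)) = √(-23328161/47088327 + (-206 - 96)/(-220 - 96)) = √(-23328161/47088327 - 302/(-316)) = √(-23328161/47088327 - 1/316*(-302)) = √(-23328161/47088327 + 151/158) = √(3424487939/7439955666) = √25478038444911712374/7439955666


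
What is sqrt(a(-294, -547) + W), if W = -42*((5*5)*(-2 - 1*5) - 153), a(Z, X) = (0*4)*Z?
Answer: 4*sqrt(861) ≈ 117.37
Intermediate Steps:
a(Z, X) = 0 (a(Z, X) = 0*Z = 0)
W = 13776 (W = -42*(25*(-2 - 5) - 153) = -42*(25*(-7) - 153) = -42*(-175 - 153) = -42*(-328) = 13776)
sqrt(a(-294, -547) + W) = sqrt(0 + 13776) = sqrt(13776) = 4*sqrt(861)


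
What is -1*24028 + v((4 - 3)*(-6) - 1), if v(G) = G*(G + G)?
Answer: -23930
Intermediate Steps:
v(G) = 2*G² (v(G) = G*(2*G) = 2*G²)
-1*24028 + v((4 - 3)*(-6) - 1) = -1*24028 + 2*((4 - 3)*(-6) - 1)² = -24028 + 2*(1*(-6) - 1)² = -24028 + 2*(-6 - 1)² = -24028 + 2*(-7)² = -24028 + 2*49 = -24028 + 98 = -23930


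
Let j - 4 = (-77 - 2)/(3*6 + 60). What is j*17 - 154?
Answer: -8051/78 ≈ -103.22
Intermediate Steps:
j = 233/78 (j = 4 + (-77 - 2)/(3*6 + 60) = 4 - 79/(18 + 60) = 4 - 79/78 = 233/78 ≈ 2.9872)
j*17 - 154 = (233/78)*17 - 154 = 3961/78 - 154 = -8051/78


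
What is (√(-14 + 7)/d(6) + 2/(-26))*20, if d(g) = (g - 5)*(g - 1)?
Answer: -20/13 + 4*I*√7 ≈ -1.5385 + 10.583*I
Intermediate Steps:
d(g) = (-1 + g)*(-5 + g) (d(g) = (-5 + g)*(-1 + g) = (-1 + g)*(-5 + g))
(√(-14 + 7)/d(6) + 2/(-26))*20 = (√(-14 + 7)/(5 + 6² - 6*6) + 2/(-26))*20 = (√(-7)/(5 + 36 - 36) + 2*(-1/26))*20 = ((I*√7)/5 - 1/13)*20 = ((I*√7)*(⅕) - 1/13)*20 = (I*√7/5 - 1/13)*20 = (-1/13 + I*√7/5)*20 = -20/13 + 4*I*√7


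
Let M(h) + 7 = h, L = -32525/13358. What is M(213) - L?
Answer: 2784273/13358 ≈ 208.43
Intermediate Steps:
L = -32525/13358 (L = -32525*1/13358 = -32525/13358 ≈ -2.4349)
M(h) = -7 + h
M(213) - L = (-7 + 213) - 1*(-32525/13358) = 206 + 32525/13358 = 2784273/13358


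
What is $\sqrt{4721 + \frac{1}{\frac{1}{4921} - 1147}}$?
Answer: $\frac{\sqrt{16711861308168290}}{1881462} \approx 68.709$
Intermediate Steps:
$\sqrt{4721 + \frac{1}{\frac{1}{4921} - 1147}} = \sqrt{4721 + \frac{1}{- \frac{5644386}{4921}}} = \sqrt{4721 - \frac{4921}{5644386}} = \sqrt{\frac{26647141385}{5644386}} = \frac{\sqrt{16711861308168290}}{1881462}$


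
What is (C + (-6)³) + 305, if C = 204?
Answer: 293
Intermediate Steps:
(C + (-6)³) + 305 = (204 + (-6)³) + 305 = (204 - 216) + 305 = -12 + 305 = 293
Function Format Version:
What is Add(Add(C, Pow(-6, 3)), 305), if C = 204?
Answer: 293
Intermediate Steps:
Add(Add(C, Pow(-6, 3)), 305) = Add(Add(204, Pow(-6, 3)), 305) = Add(Add(204, -216), 305) = Add(-12, 305) = 293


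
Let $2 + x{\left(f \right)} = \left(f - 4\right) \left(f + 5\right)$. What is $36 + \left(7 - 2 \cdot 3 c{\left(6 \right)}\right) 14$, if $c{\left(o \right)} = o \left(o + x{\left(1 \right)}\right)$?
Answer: $7190$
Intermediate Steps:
$x{\left(f \right)} = -2 + \left(-4 + f\right) \left(5 + f\right)$ ($x{\left(f \right)} = -2 + \left(f - 4\right) \left(f + 5\right) = -2 + \left(-4 + f\right) \left(5 + f\right)$)
$c{\left(o \right)} = o \left(-20 + o\right)$ ($c{\left(o \right)} = o \left(o + \left(-22 + 1 + 1^{2}\right)\right) = o \left(o + \left(-22 + 1 + 1\right)\right) = o \left(o - 20\right) = o \left(-20 + o\right)$)
$36 + \left(7 - 2 \cdot 3 c{\left(6 \right)}\right) 14 = 36 + \left(7 - 2 \cdot 3 \cdot 6 \left(-20 + 6\right)\right) 14 = 36 + \left(7 - 6 \cdot 6 \left(-14\right)\right) 14 = 36 + \left(7 - 6 \left(-84\right)\right) 14 = 36 + \left(7 - -504\right) 14 = 36 + \left(7 + 504\right) 14 = 36 + 511 \cdot 14 = 36 + 7154 = 7190$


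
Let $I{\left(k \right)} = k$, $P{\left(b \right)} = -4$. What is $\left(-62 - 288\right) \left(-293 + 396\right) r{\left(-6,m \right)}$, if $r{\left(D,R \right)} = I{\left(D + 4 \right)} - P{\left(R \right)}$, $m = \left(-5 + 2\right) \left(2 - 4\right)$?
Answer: $-72100$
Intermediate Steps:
$m = 6$ ($m = \left(-3\right) \left(-2\right) = 6$)
$r{\left(D,R \right)} = 8 + D$ ($r{\left(D,R \right)} = \left(D + 4\right) - -4 = \left(4 + D\right) + 4 = 8 + D$)
$\left(-62 - 288\right) \left(-293 + 396\right) r{\left(-6,m \right)} = \left(-62 - 288\right) \left(-293 + 396\right) \left(8 - 6\right) = \left(-350\right) 103 \cdot 2 = \left(-36050\right) 2 = -72100$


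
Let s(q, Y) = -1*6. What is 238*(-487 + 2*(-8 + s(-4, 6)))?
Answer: -122570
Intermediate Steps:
s(q, Y) = -6
238*(-487 + 2*(-8 + s(-4, 6))) = 238*(-487 + 2*(-8 - 6)) = 238*(-487 + 2*(-14)) = 238*(-487 - 28) = 238*(-515) = -122570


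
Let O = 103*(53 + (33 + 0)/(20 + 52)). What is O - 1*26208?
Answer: -496843/24 ≈ -20702.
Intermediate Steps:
O = 132149/24 (O = 103*(53 + 33/72) = 103*(53 + 33*(1/72)) = 103*(53 + 11/24) = 103*(1283/24) = 132149/24 ≈ 5506.2)
O - 1*26208 = 132149/24 - 1*26208 = 132149/24 - 26208 = -496843/24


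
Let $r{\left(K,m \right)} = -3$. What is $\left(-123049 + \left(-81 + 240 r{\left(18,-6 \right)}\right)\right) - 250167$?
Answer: $-374017$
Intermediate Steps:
$\left(-123049 + \left(-81 + 240 r{\left(18,-6 \right)}\right)\right) - 250167 = \left(-123049 + \left(-81 + 240 \left(-3\right)\right)\right) - 250167 = \left(-123049 - 801\right) - 250167 = -123850 - 250167 = -374017$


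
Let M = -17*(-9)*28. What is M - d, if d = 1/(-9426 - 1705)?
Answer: 47685205/11131 ≈ 4284.0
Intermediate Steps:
d = -1/11131 (d = 1/(-11131) = -1/11131 ≈ -8.9839e-5)
M = 4284 (M = 153*28 = 4284)
M - d = 4284 - 1*(-1/11131) = 4284 + 1/11131 = 47685205/11131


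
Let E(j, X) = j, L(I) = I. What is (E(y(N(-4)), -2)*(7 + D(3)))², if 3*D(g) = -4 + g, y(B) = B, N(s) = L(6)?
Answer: 1600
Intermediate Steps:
N(s) = 6
D(g) = -4/3 + g/3 (D(g) = (-4 + g)/3 = -4/3 + g/3)
(E(y(N(-4)), -2)*(7 + D(3)))² = (6*(7 + (-4/3 + (⅓)*3)))² = (6*(7 + (-4/3 + 1)))² = (6*(7 - ⅓))² = (6*(20/3))² = 40² = 1600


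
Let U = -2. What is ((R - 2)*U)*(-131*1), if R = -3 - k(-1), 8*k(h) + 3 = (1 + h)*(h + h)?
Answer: -4847/4 ≈ -1211.8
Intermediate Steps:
k(h) = -3/8 + h*(1 + h)/4 (k(h) = -3/8 + ((1 + h)*(h + h))/8 = -3/8 + ((1 + h)*(2*h))/8 = -3/8 + (2*h*(1 + h))/8 = -3/8 + h*(1 + h)/4)
R = -21/8 (R = -3 - (-3/8 + (¼)*(-1) + (¼)*(-1)²) = -3 - (-3/8 - ¼ + (¼)*1) = -3 - (-3/8 - ¼ + ¼) = -3 - 1*(-3/8) = -3 + 3/8 = -21/8 ≈ -2.6250)
((R - 2)*U)*(-131*1) = ((-21/8 - 2)*(-2))*(-131*1) = -37/8*(-2)*(-131) = (37/4)*(-131) = -4847/4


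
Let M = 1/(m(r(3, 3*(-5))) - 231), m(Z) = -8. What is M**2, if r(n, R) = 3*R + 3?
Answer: 1/57121 ≈ 1.7507e-5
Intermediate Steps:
r(n, R) = 3 + 3*R
M = -1/239 (M = 1/(-8 - 231) = 1/(-239) = -1/239 ≈ -0.0041841)
M**2 = (-1/239)**2 = 1/57121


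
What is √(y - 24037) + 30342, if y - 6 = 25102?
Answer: 30342 + 3*√119 ≈ 30375.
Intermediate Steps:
y = 25108 (y = 6 + 25102 = 25108)
√(y - 24037) + 30342 = √(25108 - 24037) + 30342 = √1071 + 30342 = 3*√119 + 30342 = 30342 + 3*√119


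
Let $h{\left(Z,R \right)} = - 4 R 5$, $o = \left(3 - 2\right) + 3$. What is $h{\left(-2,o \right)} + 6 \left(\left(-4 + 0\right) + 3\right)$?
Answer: $-86$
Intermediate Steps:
$o = 4$ ($o = 1 + 3 = 4$)
$h{\left(Z,R \right)} = - 20 R$
$h{\left(-2,o \right)} + 6 \left(\left(-4 + 0\right) + 3\right) = \left(-20\right) 4 + 6 \left(\left(-4 + 0\right) + 3\right) = -80 + 6 \left(-4 + 3\right) = -80 + 6 \left(-1\right) = -80 - 6 = -86$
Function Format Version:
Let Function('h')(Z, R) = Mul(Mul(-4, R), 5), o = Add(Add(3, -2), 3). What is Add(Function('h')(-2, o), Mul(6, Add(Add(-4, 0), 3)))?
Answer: -86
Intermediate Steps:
o = 4 (o = Add(1, 3) = 4)
Function('h')(Z, R) = Mul(-20, R)
Add(Function('h')(-2, o), Mul(6, Add(Add(-4, 0), 3))) = Add(Mul(-20, 4), Mul(6, Add(Add(-4, 0), 3))) = Add(-80, Mul(6, Add(-4, 3))) = Add(-80, Mul(6, -1)) = Add(-80, -6) = -86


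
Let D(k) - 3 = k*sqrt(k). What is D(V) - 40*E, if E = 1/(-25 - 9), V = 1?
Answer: 88/17 ≈ 5.1765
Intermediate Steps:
E = -1/34 (E = 1/(-34) = -1/34 ≈ -0.029412)
D(k) = 3 + k**(3/2) (D(k) = 3 + k*sqrt(k) = 3 + k**(3/2))
D(V) - 40*E = (3 + 1**(3/2)) - 40*(-1/34) = (3 + 1) + 20/17 = 4 + 20/17 = 88/17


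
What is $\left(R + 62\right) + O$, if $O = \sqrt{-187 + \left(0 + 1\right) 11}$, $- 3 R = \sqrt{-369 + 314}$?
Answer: $62 + 4 i \sqrt{11} - \frac{i \sqrt{55}}{3} \approx 62.0 + 10.794 i$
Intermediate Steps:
$R = - \frac{i \sqrt{55}}{3}$ ($R = - \frac{\sqrt{-369 + 314}}{3} = - \frac{\sqrt{-55}}{3} = - \frac{i \sqrt{55}}{3} \approx - 2.4721 i$)
$O = 4 i \sqrt{11}$ ($O = \sqrt{-187 + 1 \cdot 11} = \sqrt{-187 + 11} = \sqrt{-176} = 4 i \sqrt{11} \approx 13.266 i$)
$\left(R + 62\right) + O = \left(- \frac{i \sqrt{55}}{3} + 62\right) + 4 i \sqrt{11} = \left(62 - \frac{i \sqrt{55}}{3}\right) + 4 i \sqrt{11} = 62 + 4 i \sqrt{11} - \frac{i \sqrt{55}}{3}$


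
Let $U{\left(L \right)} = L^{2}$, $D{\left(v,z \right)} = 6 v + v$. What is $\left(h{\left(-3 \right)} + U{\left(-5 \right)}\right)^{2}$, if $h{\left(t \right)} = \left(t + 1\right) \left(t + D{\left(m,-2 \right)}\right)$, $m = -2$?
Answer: $3481$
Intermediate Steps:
$D{\left(v,z \right)} = 7 v$
$h{\left(t \right)} = \left(1 + t\right) \left(-14 + t\right)$ ($h{\left(t \right)} = \left(t + 1\right) \left(t + 7 \left(-2\right)\right) = \left(1 + t\right) \left(t - 14\right) = \left(1 + t\right) \left(-14 + t\right)$)
$\left(h{\left(-3 \right)} + U{\left(-5 \right)}\right)^{2} = \left(\left(-14 + \left(-3\right)^{2} - -39\right) + \left(-5\right)^{2}\right)^{2} = \left(\left(-14 + 9 + 39\right) + 25\right)^{2} = \left(34 + 25\right)^{2} = 59^{2} = 3481$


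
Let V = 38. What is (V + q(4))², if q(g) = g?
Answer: 1764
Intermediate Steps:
(V + q(4))² = (38 + 4)² = 42² = 1764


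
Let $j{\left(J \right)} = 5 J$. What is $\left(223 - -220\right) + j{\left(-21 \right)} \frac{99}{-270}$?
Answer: $\frac{963}{2} \approx 481.5$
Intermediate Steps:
$\left(223 - -220\right) + j{\left(-21 \right)} \frac{99}{-270} = \left(223 - -220\right) + 5 \left(-21\right) \frac{99}{-270} = \left(223 + 220\right) - 105 \cdot 99 \left(- \frac{1}{270}\right) = 443 - - \frac{77}{2} = 443 + \frac{77}{2} = \frac{963}{2}$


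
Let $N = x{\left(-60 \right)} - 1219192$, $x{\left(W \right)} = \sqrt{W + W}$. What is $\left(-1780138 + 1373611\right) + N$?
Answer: $-1625719 + 2 i \sqrt{30} \approx -1.6257 \cdot 10^{6} + 10.954 i$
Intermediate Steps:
$x{\left(W \right)} = \sqrt{2} \sqrt{W}$ ($x{\left(W \right)} = \sqrt{2 W} = \sqrt{2} \sqrt{W}$)
$N = -1219192 + 2 i \sqrt{30}$ ($N = \sqrt{2} \sqrt{-60} - 1219192 = \sqrt{2} \cdot 2 i \sqrt{15} - 1219192 = 2 i \sqrt{30} - 1219192 = -1219192 + 2 i \sqrt{30} \approx -1.2192 \cdot 10^{6} + 10.954 i$)
$\left(-1780138 + 1373611\right) + N = \left(-1780138 + 1373611\right) - \left(1219192 - 2 i \sqrt{30}\right) = -406527 - \left(1219192 - 2 i \sqrt{30}\right) = -1625719 + 2 i \sqrt{30}$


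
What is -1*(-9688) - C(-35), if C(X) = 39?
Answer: 9649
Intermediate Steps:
-1*(-9688) - C(-35) = -1*(-9688) - 1*39 = 9688 - 39 = 9649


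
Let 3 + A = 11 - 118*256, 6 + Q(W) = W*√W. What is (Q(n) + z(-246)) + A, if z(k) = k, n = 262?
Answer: -30452 + 262*√262 ≈ -26211.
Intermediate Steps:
Q(W) = -6 + W^(3/2) (Q(W) = -6 + W*√W = -6 + W^(3/2))
A = -30200 (A = -3 + (11 - 118*256) = -3 + (11 - 30208) = -3 - 30197 = -30200)
(Q(n) + z(-246)) + A = ((-6 + 262^(3/2)) - 246) - 30200 = ((-6 + 262*√262) - 246) - 30200 = (-252 + 262*√262) - 30200 = -30452 + 262*√262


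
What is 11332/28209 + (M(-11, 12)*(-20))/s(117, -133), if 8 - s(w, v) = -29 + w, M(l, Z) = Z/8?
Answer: 175283/225672 ≈ 0.77672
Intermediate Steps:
M(l, Z) = Z/8 (M(l, Z) = Z*(⅛) = Z/8)
s(w, v) = 37 - w (s(w, v) = 8 - (-29 + w) = 8 + (29 - w) = 37 - w)
11332/28209 + (M(-11, 12)*(-20))/s(117, -133) = 11332/28209 + (((⅛)*12)*(-20))/(37 - 1*117) = 11332*(1/28209) + ((3/2)*(-20))/(37 - 117) = 11332/28209 - 30/(-80) = 11332/28209 - 30*(-1/80) = 11332/28209 + 3/8 = 175283/225672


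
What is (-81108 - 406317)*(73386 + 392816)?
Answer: -227238509850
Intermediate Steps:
(-81108 - 406317)*(73386 + 392816) = -487425*466202 = -227238509850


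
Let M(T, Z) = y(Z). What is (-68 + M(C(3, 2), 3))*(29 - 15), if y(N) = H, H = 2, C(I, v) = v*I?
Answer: -924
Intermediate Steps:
C(I, v) = I*v
y(N) = 2
M(T, Z) = 2
(-68 + M(C(3, 2), 3))*(29 - 15) = (-68 + 2)*(29 - 15) = -66*14 = -924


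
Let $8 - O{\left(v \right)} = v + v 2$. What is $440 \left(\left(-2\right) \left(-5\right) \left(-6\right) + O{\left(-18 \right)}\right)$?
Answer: $880$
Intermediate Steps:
$O{\left(v \right)} = 8 - 3 v$ ($O{\left(v \right)} = 8 - \left(v + v 2\right) = 8 - \left(v + 2 v\right) = 8 - 3 v$)
$440 \left(\left(-2\right) \left(-5\right) \left(-6\right) + O{\left(-18 \right)}\right) = 440 \left(\left(-2\right) \left(-5\right) \left(-6\right) + \left(8 - -54\right)\right) = 440 \left(10 \left(-6\right) + \left(8 + 54\right)\right) = 440 \left(-60 + 62\right) = 440 \cdot 2 = 880$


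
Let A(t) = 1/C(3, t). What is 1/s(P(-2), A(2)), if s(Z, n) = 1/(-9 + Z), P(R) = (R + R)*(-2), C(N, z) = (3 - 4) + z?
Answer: -1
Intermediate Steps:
C(N, z) = -1 + z
A(t) = 1/(-1 + t)
P(R) = -4*R (P(R) = (2*R)*(-2) = -4*R)
1/s(P(-2), A(2)) = 1/(1/(-9 - 4*(-2))) = 1/(1/(-9 + 8)) = 1/(1/(-1)) = 1/(-1) = -1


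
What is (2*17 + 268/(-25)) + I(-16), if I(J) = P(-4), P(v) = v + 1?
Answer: 507/25 ≈ 20.280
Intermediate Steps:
P(v) = 1 + v
I(J) = -3 (I(J) = 1 - 4 = -3)
(2*17 + 268/(-25)) + I(-16) = (2*17 + 268/(-25)) - 3 = (34 + 268*(-1/25)) - 3 = (34 - 268/25) - 3 = 582/25 - 3 = 507/25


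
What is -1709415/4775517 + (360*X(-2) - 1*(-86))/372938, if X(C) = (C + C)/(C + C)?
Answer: -35298662816/98942875497 ≈ -0.35676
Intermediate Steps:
X(C) = 1 (X(C) = (2*C)/((2*C)) = (2*C)*(1/(2*C)) = 1)
-1709415/4775517 + (360*X(-2) - 1*(-86))/372938 = -1709415/4775517 + (360*1 - 1*(-86))/372938 = -1709415*1/4775517 + (360 + 86)*(1/372938) = -189935/530613 + 446*(1/372938) = -189935/530613 + 223/186469 = -35298662816/98942875497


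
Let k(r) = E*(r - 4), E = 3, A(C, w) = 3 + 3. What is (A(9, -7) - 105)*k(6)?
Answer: -594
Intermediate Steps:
A(C, w) = 6
k(r) = -12 + 3*r (k(r) = 3*(r - 4) = 3*(-4 + r) = -12 + 3*r)
(A(9, -7) - 105)*k(6) = (6 - 105)*(-12 + 3*6) = -99*(-12 + 18) = -99*6 = -594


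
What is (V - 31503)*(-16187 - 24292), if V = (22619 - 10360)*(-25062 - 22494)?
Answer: 23600087102853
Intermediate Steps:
V = -582989004 (V = 12259*(-47556) = -582989004)
(V - 31503)*(-16187 - 24292) = (-582989004 - 31503)*(-16187 - 24292) = -583020507*(-40479) = 23600087102853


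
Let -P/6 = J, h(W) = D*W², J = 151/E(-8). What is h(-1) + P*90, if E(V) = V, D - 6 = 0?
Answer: 20397/2 ≈ 10199.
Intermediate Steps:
D = 6 (D = 6 + 0 = 6)
J = -151/8 (J = 151/(-8) = 151*(-⅛) = -151/8 ≈ -18.875)
h(W) = 6*W²
P = 453/4 (P = -6*(-151/8) = 453/4 ≈ 113.25)
h(-1) + P*90 = 6*(-1)² + (453/4)*90 = 6*1 + 20385/2 = 6 + 20385/2 = 20397/2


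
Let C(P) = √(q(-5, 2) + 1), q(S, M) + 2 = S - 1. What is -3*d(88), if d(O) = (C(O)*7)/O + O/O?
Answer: -3 - 21*I*√7/88 ≈ -3.0 - 0.63137*I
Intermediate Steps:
q(S, M) = -3 + S (q(S, M) = -2 + (S - 1) = -2 + (-1 + S) = -3 + S)
C(P) = I*√7 (C(P) = √((-3 - 5) + 1) = √(-8 + 1) = √(-7) = I*√7)
d(O) = 1 + 7*I*√7/O (d(O) = ((I*√7)*7)/O + O/O = (7*I*√7)/O + 1 = 7*I*√7/O + 1 = 1 + 7*I*√7/O)
-3*d(88) = -3*(88 + 7*I*√7)/88 = -3*(1 + 7*I*√7/88) = -3 - 21*I*√7/88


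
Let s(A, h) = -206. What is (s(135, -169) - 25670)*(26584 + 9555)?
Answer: -935132764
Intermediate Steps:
(s(135, -169) - 25670)*(26584 + 9555) = (-206 - 25670)*(26584 + 9555) = -25876*36139 = -935132764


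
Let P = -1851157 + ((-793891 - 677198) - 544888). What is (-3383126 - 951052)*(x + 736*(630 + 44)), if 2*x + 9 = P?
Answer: 6230413381335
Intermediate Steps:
P = -3867134 (P = -1851157 + (-1471089 - 544888) = -1851157 - 2015977 = -3867134)
x = -3867143/2 (x = -9/2 + (½)*(-3867134) = -9/2 - 1933567 = -3867143/2 ≈ -1.9336e+6)
(-3383126 - 951052)*(x + 736*(630 + 44)) = (-3383126 - 951052)*(-3867143/2 + 736*(630 + 44)) = -4334178*(-3867143/2 + 736*674) = -4334178*(-3867143/2 + 496064) = -4334178*(-2875015/2) = 6230413381335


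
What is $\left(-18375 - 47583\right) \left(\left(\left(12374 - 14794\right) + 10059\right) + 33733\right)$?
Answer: $-2728814376$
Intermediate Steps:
$\left(-18375 - 47583\right) \left(\left(\left(12374 - 14794\right) + 10059\right) + 33733\right) = - 65958 \left(\left(-2420 + 10059\right) + 33733\right) = - 65958 \left(7639 + 33733\right) = \left(-65958\right) 41372 = -2728814376$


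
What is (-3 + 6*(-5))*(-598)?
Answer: 19734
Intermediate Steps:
(-3 + 6*(-5))*(-598) = (-3 - 30)*(-598) = -33*(-598) = 19734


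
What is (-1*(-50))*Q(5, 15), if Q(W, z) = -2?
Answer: -100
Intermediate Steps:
(-1*(-50))*Q(5, 15) = -1*(-50)*(-2) = 50*(-2) = -100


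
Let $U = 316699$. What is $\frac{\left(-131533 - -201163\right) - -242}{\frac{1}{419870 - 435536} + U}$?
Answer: $\frac{1094614752}{4961406533} \approx 0.22063$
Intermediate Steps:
$\frac{\left(-131533 - -201163\right) - -242}{\frac{1}{419870 - 435536} + U} = \frac{\left(-131533 - -201163\right) - -242}{\frac{1}{419870 - 435536} + 316699} = \frac{\left(-131533 + 201163\right) + \left(582 - 340\right)}{\frac{1}{-15666} + 316699} = \frac{69630 + 242}{- \frac{1}{15666} + 316699} = \frac{69872}{\frac{4961406533}{15666}} = 69872 \cdot \frac{15666}{4961406533} = \frac{1094614752}{4961406533}$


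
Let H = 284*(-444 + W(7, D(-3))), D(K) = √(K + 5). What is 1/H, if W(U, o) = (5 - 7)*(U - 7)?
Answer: -1/126096 ≈ -7.9305e-6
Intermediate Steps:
D(K) = √(5 + K)
W(U, o) = 14 - 2*U (W(U, o) = -2*(-7 + U) = 14 - 2*U)
H = -126096 (H = 284*(-444 + (14 - 2*7)) = 284*(-444 + (14 - 14)) = 284*(-444 + 0) = 284*(-444) = -126096)
1/H = 1/(-126096) = -1/126096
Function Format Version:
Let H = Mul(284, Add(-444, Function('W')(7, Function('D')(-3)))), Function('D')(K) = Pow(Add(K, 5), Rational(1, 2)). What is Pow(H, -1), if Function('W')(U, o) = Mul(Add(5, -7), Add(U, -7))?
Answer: Rational(-1, 126096) ≈ -7.9305e-6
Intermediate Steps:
Function('D')(K) = Pow(Add(5, K), Rational(1, 2))
Function('W')(U, o) = Add(14, Mul(-2, U)) (Function('W')(U, o) = Mul(-2, Add(-7, U)) = Add(14, Mul(-2, U)))
H = -126096 (H = Mul(284, Add(-444, Add(14, Mul(-2, 7)))) = Mul(284, Add(-444, Add(14, -14))) = Mul(284, Add(-444, 0)) = Mul(284, -444) = -126096)
Pow(H, -1) = Pow(-126096, -1) = Rational(-1, 126096)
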